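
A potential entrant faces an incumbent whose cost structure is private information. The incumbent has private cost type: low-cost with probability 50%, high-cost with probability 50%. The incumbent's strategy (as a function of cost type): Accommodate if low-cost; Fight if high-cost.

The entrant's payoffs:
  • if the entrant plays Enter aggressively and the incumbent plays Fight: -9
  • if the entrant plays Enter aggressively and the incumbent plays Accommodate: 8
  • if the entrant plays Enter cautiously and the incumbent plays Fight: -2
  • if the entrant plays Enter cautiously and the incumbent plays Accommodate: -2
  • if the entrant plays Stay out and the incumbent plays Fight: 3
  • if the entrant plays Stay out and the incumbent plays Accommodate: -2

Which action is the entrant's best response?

E[Enter aggressively] = 0.5·(8) + 0.5·(-9) = -0.5
E[Enter cautiously] = 0.5·(-2) + 0.5·(-2) = -2
E[Stay out] = 0.5·(-2) + 0.5·(3) = 0.5
Best response: Stay out (0.5 is the largest).

Stay out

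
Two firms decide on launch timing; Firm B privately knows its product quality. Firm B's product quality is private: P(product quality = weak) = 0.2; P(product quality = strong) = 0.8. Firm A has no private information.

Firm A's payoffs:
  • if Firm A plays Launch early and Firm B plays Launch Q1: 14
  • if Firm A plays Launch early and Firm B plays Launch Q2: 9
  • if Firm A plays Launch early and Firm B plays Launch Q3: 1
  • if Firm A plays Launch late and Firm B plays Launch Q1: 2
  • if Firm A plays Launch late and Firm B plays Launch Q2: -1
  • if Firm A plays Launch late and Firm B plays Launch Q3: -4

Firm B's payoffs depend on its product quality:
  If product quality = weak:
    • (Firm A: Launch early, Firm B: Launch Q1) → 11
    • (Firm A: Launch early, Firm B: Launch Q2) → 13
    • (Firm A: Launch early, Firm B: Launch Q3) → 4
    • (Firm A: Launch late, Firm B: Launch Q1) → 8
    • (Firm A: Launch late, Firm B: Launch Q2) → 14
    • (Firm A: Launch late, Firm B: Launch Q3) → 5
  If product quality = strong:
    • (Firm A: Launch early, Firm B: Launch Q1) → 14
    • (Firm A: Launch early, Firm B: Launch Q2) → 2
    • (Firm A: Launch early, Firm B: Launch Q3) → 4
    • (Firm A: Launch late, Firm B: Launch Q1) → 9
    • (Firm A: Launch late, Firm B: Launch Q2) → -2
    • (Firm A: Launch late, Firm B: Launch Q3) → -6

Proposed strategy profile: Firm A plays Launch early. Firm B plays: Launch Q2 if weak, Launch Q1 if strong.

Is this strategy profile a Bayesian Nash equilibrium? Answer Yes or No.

Firm A plays Launch early: E[Launch early] = 0.2·(9) + 0.8·(14) = 13; E[Launch late] = 1.4. Best-responding. ✓
Firm B (product quality weak), facing Launch early: Launch Q1 gives 11, Launch Q2 gives 13, Launch Q3 gives 4. Proposed Launch Q2 is best. ✓
Firm B (product quality strong), facing Launch early: Launch Q1 gives 14, Launch Q2 gives 2, Launch Q3 gives 4. Proposed Launch Q1 is best. ✓

Yes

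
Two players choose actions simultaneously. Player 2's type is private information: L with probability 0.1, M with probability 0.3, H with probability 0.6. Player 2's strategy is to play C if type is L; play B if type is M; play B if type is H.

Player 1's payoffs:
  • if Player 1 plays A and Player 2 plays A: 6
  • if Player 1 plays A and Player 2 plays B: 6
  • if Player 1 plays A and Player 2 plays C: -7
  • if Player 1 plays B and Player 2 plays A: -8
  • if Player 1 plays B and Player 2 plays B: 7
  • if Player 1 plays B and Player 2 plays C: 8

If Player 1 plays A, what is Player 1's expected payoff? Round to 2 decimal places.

4.70

E[A] = 0.1·(-7) + 0.3·6 + 0.6·6 = (-0.7) + 1.8 + 3.6 = 4.7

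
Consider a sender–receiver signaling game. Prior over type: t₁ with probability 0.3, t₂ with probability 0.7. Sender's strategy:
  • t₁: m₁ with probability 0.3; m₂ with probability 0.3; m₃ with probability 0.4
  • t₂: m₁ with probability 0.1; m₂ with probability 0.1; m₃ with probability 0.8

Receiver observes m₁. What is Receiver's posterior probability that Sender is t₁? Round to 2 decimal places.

0.56

P(m₁) = 0.3·0.3 + 0.7·0.1 = 0.16
P(t₁ | m₁) = (0.3·0.3) / 0.16 = 0.09 / 0.16 = 0.5625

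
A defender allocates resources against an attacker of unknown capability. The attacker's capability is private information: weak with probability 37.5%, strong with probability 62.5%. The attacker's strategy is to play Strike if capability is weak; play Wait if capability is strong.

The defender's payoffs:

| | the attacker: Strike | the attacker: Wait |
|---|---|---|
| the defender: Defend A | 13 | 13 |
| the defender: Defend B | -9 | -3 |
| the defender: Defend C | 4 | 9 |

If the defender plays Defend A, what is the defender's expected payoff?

E[Defend A] = 0.375·13 + 0.625·13 = 4.875 + 8.125 = 13

13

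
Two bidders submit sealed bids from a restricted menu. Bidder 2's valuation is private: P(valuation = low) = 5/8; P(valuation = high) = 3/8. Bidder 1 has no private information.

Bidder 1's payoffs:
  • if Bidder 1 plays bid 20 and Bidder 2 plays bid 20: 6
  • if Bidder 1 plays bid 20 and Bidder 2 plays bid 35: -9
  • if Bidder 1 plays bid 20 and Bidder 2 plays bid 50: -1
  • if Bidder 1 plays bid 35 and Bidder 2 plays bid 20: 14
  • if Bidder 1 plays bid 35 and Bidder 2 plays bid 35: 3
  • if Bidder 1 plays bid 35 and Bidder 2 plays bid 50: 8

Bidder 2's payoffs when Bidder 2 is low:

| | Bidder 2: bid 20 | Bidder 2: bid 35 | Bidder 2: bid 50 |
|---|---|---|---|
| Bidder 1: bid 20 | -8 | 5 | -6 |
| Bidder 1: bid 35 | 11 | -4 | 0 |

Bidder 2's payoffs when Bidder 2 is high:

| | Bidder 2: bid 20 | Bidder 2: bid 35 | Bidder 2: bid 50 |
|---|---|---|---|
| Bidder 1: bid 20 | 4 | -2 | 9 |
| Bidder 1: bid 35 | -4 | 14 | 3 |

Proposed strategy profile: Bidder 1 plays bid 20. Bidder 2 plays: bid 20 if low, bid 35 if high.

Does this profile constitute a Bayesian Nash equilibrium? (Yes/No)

A profile is a BNE iff every type of every player is best-responding given beliefs about the other side.
Bidder 1 plays bid 20: E[bid 20] = 5/8·(6) + 3/8·(-9) = 3/8; E[bid 35] = 79/8. Not best-responding. ✗
Bidder 2 (valuation low), facing bid 20: bid 20 gives -8, bid 35 gives 5, bid 50 gives -6. Proposed bid 20 is not best — profitable deviation exists. ✗
Bidder 2 (valuation high), facing bid 20: bid 20 gives 4, bid 35 gives -2, bid 50 gives 9. Proposed bid 35 is not best — profitable deviation exists. ✗

No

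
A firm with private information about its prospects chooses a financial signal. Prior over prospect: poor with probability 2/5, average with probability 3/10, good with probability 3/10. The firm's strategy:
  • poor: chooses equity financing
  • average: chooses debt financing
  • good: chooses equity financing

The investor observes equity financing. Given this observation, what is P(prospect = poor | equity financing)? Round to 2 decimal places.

0.57

P(equity financing) = (2/5)·1 + (3/10)·0 + (3/10)·1 = 7/10
P(poor | equity financing) = ((2/5)·1) / (7/10) = (2/5) / (7/10) = 4/7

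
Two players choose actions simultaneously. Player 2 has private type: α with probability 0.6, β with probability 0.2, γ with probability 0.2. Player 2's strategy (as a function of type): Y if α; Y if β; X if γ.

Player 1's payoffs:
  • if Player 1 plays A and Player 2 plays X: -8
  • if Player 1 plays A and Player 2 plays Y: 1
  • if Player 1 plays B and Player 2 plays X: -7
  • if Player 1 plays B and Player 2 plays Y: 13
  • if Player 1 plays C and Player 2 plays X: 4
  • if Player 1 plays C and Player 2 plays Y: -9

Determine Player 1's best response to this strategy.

E[A] = 0.6·(1) + 0.2·(1) + 0.2·(-8) = -0.8
E[B] = 0.6·(13) + 0.2·(13) + 0.2·(-7) = 9
E[C] = 0.6·(-9) + 0.2·(-9) + 0.2·(4) = -6.4
Best response: B (9 is the largest).

B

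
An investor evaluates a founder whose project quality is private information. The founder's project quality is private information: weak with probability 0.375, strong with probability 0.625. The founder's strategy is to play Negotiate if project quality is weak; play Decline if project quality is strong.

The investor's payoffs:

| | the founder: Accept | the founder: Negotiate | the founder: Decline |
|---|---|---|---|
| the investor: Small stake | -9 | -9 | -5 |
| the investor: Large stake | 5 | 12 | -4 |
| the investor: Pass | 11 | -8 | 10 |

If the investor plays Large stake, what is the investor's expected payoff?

2

E[Large stake] = 0.375·12 + 0.625·(-4) = 4.5 + (-2.5) = 2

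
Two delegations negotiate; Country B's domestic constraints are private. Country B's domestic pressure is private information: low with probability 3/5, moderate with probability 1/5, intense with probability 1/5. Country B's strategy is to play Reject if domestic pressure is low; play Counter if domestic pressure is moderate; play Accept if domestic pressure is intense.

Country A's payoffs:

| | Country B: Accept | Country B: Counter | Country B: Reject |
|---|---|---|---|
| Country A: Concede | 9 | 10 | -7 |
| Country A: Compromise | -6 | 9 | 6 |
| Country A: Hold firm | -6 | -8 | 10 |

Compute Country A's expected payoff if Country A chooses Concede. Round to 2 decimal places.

E[Concede] = 3/5·(-7) + 1/5·10 + 1/5·9 = (-21/5) + 2 + 9/5 = -2/5

-0.40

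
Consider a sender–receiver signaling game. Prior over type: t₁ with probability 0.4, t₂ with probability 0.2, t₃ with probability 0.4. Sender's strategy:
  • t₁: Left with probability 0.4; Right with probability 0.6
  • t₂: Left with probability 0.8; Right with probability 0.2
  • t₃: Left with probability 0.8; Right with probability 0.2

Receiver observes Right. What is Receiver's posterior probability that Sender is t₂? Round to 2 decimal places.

P(Right) = 0.4·0.6 + 0.2·0.2 + 0.4·0.2 = 0.36
P(t₂ | Right) = (0.2·0.2) / 0.36 = 0.04 / 0.36 = 0.111111

0.11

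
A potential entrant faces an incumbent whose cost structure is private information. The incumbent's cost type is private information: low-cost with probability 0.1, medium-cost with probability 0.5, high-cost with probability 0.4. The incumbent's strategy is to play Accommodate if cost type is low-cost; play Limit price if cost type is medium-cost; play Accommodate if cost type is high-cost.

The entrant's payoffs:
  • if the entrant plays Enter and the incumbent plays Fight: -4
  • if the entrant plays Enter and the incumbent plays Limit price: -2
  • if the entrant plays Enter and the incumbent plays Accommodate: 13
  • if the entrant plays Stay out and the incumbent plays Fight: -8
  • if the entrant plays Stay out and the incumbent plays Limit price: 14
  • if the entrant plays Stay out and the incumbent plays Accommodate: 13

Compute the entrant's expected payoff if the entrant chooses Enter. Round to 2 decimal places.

E[Enter] = 0.1·13 + 0.5·(-2) + 0.4·13 = 1.3 + (-1) + 5.2 = 5.5

5.50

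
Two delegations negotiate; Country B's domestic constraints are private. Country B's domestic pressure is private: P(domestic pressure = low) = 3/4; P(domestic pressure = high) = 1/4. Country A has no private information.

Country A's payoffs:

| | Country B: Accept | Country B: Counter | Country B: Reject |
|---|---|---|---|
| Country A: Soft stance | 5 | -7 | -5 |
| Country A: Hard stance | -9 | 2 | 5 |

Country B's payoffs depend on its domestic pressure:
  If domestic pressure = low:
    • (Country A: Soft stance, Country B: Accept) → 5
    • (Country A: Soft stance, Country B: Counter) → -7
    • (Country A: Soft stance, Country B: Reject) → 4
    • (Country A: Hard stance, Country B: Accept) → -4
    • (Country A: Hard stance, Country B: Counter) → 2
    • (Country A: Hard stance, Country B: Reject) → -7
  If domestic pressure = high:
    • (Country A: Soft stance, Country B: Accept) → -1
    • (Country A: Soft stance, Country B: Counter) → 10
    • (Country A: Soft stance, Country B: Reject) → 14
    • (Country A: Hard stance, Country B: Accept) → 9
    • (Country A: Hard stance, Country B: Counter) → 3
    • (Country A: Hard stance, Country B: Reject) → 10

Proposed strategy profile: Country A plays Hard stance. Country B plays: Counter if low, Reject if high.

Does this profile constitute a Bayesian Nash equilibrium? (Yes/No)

Yes

Country A plays Hard stance: E[Hard stance] = 3/4·(2) + 1/4·(5) = 11/4; E[Soft stance] = -13/2. Best-responding. ✓
Country B (domestic pressure low), facing Hard stance: Accept gives -4, Counter gives 2, Reject gives -7. Proposed Counter is best. ✓
Country B (domestic pressure high), facing Hard stance: Accept gives 9, Counter gives 3, Reject gives 10. Proposed Reject is best. ✓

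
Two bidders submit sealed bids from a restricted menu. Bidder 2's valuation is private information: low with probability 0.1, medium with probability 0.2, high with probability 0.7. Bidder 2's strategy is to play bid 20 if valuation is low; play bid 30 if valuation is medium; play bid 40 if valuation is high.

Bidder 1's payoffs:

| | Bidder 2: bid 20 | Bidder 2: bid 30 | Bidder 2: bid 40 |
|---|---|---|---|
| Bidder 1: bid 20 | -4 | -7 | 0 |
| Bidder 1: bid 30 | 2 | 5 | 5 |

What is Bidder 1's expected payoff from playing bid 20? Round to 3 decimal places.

E[bid 20] = 0.1·(-4) + 0.2·(-7) + 0.7·0 = (-0.4) + (-1.4) + 0 = -1.8

-1.800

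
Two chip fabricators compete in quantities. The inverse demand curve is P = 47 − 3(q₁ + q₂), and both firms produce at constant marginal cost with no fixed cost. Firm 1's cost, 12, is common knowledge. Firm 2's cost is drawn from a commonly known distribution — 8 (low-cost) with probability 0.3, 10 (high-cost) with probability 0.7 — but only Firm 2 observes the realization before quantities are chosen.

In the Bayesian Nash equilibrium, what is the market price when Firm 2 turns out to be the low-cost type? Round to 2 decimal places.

22.10

Type-c best response for Firm 2: q₂(c) = (47 − c)/6 − q₁/2.
Firm 1 maximizes expected profit; its first-order condition is 47 − 6q₁ − 3E[q₂] − 12 = 0.
Substituting E[q₂] and solving: E[c₂] = 9.4, so q₁ = (47 − 2·12 + 9.4)/9 = 3.6.
q₂(low-cost) = 4.7, so P = 47 − 3·(3.6 + 4.7) = 22.1.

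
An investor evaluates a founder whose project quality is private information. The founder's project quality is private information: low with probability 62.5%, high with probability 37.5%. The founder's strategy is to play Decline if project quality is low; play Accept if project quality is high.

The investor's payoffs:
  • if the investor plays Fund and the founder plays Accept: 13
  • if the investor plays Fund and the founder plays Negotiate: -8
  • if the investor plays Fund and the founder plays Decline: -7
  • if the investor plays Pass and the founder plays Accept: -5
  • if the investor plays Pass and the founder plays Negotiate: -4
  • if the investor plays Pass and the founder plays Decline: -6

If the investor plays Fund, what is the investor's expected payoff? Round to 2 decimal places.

E[Fund] = 0.625·(-7) + 0.375·13 = (-4.375) + 4.875 = 0.5

0.50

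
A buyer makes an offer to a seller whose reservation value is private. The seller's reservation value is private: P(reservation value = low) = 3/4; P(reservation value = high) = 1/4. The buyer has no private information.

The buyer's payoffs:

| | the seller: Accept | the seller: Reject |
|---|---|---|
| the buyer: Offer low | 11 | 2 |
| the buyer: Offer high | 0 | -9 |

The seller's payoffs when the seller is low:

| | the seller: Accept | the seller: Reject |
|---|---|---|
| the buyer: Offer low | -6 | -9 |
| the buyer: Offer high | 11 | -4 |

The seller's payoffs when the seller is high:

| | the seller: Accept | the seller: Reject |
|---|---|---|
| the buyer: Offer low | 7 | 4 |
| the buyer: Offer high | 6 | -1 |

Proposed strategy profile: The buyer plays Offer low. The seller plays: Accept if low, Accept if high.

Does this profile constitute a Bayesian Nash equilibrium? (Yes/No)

The buyer plays Offer low: E[Offer low] = 3/4·(11) + 1/4·(11) = 11; E[Offer high] = 0. Best-responding. ✓
The seller (reservation value low), facing Offer low: Accept gives -6, Reject gives -9. Proposed Accept is best. ✓
The seller (reservation value high), facing Offer low: Accept gives 7, Reject gives 4. Proposed Accept is best. ✓

Yes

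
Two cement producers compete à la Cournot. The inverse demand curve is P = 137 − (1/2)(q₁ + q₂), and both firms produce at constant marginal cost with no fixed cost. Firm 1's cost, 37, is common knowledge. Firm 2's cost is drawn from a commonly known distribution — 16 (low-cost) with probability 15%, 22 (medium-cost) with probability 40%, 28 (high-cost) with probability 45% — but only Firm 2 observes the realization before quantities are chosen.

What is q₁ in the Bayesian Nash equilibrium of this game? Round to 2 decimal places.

57.87

Each type of Firm 2 best-responds to q₁; Firm 1 best-responds to the expected q₂ over Firm 2's types.
Firm 2 with cost c maximizes (137 − (1/2)(q₁+q₂) − c)·q₂, giving q₂(c) = (137 − c − (1/2)q₁).
E[c₂] = 0.15·16 + 0.4·22 + 0.45·28 = 23.8
Firm 1's FOC against E[q₂] yields q₁ = (137 − 2·37 + E[c₂])/(3/2) = (137 − 74 + 23.8)/(3/2) = 57.8667.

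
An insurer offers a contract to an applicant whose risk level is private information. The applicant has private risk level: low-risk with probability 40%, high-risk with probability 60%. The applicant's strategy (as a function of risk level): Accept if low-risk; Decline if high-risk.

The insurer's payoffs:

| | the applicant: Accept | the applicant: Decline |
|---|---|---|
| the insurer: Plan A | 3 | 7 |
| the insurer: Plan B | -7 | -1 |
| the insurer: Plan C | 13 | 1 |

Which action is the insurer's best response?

Compute the insurer's expected payoff for each action, taking the expectation over the applicant's type.
E[Plan A] = 0.4·(3) + 0.6·(7) = 5.4
E[Plan B] = 0.4·(-7) + 0.6·(-1) = -3.4
E[Plan C] = 0.4·(13) + 0.6·(1) = 5.8
Best response: Plan C (5.8 is the largest).

Plan C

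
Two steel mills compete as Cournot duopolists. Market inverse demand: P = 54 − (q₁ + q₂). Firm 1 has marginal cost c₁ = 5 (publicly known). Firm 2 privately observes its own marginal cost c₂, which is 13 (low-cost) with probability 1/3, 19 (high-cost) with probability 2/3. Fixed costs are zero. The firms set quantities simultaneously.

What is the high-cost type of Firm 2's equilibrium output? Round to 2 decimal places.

Type-c best response for Firm 2: q₂(c) = (54 − c)/2 − q₁/2.
Firm 1 maximizes expected profit; its first-order condition is 54 − 2q₁ − E[q₂] − 5 = 0.
Substituting E[q₂] and solving: E[c₂] = 17, so q₁ = (54 − 2·5 + 17)/3 = 20.3333.
q₂(high-cost) = (54 − 19 − 20.3333)/2 = 7.33333.

7.33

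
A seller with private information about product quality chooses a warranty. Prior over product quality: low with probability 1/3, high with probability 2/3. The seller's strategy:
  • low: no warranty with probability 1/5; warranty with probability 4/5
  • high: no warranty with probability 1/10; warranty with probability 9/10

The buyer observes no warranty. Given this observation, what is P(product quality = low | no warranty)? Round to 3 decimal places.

0.500

P(no warranty) = (1/3)·(1/5) + (2/3)·(1/10) = 2/15
P(low | no warranty) = ((1/3)·(1/5)) / (2/15) = (1/15) / (2/15) = 1/2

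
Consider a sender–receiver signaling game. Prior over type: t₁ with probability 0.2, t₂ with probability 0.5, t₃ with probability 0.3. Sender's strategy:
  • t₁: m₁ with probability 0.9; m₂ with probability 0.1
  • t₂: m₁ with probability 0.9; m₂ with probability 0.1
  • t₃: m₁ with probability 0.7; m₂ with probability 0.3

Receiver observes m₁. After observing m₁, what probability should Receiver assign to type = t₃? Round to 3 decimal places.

P(m₁) = 0.2·0.9 + 0.5·0.9 + 0.3·0.7 = 0.84
P(t₃ | m₁) = (0.3·0.7) / 0.84 = 0.21 / 0.84 = 0.25

0.250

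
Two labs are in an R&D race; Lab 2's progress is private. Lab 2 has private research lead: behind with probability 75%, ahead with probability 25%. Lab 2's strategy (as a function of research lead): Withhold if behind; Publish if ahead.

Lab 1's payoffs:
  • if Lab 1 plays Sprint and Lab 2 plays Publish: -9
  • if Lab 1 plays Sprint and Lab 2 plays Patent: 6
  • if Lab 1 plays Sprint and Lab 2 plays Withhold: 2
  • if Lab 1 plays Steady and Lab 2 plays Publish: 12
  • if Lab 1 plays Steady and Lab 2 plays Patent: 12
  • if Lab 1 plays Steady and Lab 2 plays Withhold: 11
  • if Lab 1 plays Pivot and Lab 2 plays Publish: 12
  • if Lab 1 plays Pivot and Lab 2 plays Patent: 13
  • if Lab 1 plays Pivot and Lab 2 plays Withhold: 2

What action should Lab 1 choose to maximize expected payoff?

Steady

Compute Lab 1's expected payoff for each action, taking the expectation over Lab 2's type.
E[Sprint] = 0.75·(2) + 0.25·(-9) = -0.75
E[Steady] = 0.75·(11) + 0.25·(12) = 11.25
E[Pivot] = 0.75·(2) + 0.25·(12) = 4.5
Best response: Steady (11.25 is the largest).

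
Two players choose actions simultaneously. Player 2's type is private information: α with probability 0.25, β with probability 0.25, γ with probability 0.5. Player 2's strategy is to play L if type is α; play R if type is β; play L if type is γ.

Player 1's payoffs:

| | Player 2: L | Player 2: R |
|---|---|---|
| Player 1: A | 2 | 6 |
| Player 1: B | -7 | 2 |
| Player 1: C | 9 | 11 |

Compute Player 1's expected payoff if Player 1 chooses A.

E[A] = 0.25·2 + 0.25·6 + 0.5·2 = 0.5 + 1.5 + 1 = 3

3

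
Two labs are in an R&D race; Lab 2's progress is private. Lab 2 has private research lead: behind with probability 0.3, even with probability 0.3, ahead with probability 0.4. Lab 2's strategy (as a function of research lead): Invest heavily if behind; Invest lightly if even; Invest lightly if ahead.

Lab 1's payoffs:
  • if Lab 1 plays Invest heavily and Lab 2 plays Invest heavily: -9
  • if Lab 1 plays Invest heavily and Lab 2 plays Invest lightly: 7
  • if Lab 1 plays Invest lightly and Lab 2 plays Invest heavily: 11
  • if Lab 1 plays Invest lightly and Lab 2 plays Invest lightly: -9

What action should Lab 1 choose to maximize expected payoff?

Invest heavily

E[Invest heavily] = 0.3·(-9) + 0.3·(7) + 0.4·(7) = 2.2
E[Invest lightly] = 0.3·(11) + 0.3·(-9) + 0.4·(-9) = -3
Best response: Invest heavily (2.2 is the largest).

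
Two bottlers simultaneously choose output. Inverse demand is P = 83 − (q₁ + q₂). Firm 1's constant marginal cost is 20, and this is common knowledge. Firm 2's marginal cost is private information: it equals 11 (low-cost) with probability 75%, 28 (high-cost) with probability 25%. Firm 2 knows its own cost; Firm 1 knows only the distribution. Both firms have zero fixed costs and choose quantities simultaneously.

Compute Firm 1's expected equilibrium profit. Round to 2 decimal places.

Type-c best response for Firm 2: q₂(c) = (83 − c)/2 − q₁/2.
Firm 1 maximizes expected profit; its first-order condition is 83 − 2q₁ − E[q₂] − 20 = 0.
Substituting E[q₂] and solving: E[c₂] = 15.25, so q₁ = (83 − 2·20 + 15.25)/3 = 19.4167.
E[P] = 83 − (q₁ + E[q₂]) = 39.4167; Firm 1's expected profit = (E[P] − 20)·q₁ = (39.4167 − 20)·19.4167 = 377.007.

377.01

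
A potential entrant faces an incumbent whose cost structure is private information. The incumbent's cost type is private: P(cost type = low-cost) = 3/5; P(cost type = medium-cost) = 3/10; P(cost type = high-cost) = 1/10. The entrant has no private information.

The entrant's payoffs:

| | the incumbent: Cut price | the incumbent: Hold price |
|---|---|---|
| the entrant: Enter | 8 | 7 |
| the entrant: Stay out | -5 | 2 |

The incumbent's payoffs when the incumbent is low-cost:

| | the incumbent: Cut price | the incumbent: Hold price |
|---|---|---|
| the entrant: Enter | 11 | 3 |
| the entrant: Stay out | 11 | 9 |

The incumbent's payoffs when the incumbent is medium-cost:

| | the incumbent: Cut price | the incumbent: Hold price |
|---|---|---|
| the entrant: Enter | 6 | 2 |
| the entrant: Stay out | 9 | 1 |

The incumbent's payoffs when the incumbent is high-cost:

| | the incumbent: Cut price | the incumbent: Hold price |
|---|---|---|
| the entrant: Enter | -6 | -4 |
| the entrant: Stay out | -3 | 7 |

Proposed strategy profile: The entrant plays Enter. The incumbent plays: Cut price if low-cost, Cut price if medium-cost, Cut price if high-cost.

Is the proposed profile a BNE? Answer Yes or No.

The entrant plays Enter: E[Enter] = 3/5·(8) + 3/10·(8) + 1/10·(8) = 8; E[Stay out] = -5. Best-responding. ✓
The incumbent (cost type low-cost), facing Enter: Cut price gives 11, Hold price gives 3. Proposed Cut price is best. ✓
The incumbent (cost type medium-cost), facing Enter: Cut price gives 6, Hold price gives 2. Proposed Cut price is best. ✓
The incumbent (cost type high-cost), facing Enter: Cut price gives -6, Hold price gives -4. Proposed Cut price is not best — profitable deviation exists. ✗

No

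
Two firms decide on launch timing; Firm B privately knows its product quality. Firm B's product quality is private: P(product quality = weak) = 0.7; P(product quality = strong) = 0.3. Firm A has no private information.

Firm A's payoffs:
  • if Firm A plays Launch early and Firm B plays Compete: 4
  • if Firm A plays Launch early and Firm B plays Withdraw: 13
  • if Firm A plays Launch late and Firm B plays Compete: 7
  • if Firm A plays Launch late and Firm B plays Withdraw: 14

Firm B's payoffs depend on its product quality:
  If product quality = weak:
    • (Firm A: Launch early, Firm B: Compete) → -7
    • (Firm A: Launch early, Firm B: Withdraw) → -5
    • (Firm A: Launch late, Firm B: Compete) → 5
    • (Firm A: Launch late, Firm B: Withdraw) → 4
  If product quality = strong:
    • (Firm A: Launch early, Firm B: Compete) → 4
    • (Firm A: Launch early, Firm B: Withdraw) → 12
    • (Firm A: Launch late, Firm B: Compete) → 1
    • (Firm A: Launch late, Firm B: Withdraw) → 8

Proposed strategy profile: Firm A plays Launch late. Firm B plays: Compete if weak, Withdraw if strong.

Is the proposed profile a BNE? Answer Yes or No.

Firm A plays Launch late: E[Launch late] = 0.7·(7) + 0.3·(14) = 9.1; E[Launch early] = 6.7. Best-responding. ✓
Firm B (product quality weak), facing Launch late: Compete gives 5, Withdraw gives 4. Proposed Compete is best. ✓
Firm B (product quality strong), facing Launch late: Compete gives 1, Withdraw gives 8. Proposed Withdraw is best. ✓

Yes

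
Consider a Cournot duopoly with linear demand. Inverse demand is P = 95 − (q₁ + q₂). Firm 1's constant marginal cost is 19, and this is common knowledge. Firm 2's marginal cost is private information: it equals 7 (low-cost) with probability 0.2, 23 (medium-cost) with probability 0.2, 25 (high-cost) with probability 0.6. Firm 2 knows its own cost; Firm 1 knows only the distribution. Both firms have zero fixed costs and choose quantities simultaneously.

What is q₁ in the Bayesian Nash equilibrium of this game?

Firm 2 with cost c maximizes (95 − (q₁+q₂) − c)·q₂, giving q₂(c) = (95 − c − q₁)/2.
E[c₂] = 0.2·7 + 0.2·23 + 0.6·25 = 21
Firm 1's FOC against E[q₂] yields q₁ = (95 − 2·19 + E[c₂])/3 = (95 − 38 + 21)/3 = 26.

26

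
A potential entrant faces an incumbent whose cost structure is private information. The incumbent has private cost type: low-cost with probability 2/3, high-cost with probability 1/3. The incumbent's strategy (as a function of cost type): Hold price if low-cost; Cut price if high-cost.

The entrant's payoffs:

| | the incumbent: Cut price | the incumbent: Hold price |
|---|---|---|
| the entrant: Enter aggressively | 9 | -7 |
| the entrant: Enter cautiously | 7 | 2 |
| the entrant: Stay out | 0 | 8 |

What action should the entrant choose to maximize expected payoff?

E[Enter aggressively] = 2/3·(-7) + 1/3·(9) = -5/3
E[Enter cautiously] = 2/3·(2) + 1/3·(7) = 11/3
E[Stay out] = 2/3·(8) + 1/3·(0) = 16/3
Best response: Stay out (16/3 is the largest).

Stay out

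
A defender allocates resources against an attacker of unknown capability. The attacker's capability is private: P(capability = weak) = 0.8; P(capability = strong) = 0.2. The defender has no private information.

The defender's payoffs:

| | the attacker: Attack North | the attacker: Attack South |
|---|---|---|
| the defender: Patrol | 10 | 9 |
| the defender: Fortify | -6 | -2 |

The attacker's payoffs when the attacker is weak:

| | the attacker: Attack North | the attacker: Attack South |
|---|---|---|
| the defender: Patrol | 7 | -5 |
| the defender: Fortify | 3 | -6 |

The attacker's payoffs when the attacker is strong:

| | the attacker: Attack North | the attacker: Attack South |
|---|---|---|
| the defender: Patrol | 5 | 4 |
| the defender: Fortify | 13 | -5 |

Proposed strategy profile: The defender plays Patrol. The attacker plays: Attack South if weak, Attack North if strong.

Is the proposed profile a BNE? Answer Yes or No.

No

The defender plays Patrol: E[Patrol] = 0.8·(9) + 0.2·(10) = 9.2; E[Fortify] = -2.8. Best-responding. ✓
The attacker (capability weak), facing Patrol: Attack North gives 7, Attack South gives -5. Proposed Attack South is not best — profitable deviation exists. ✗
The attacker (capability strong), facing Patrol: Attack North gives 5, Attack South gives 4. Proposed Attack North is best. ✓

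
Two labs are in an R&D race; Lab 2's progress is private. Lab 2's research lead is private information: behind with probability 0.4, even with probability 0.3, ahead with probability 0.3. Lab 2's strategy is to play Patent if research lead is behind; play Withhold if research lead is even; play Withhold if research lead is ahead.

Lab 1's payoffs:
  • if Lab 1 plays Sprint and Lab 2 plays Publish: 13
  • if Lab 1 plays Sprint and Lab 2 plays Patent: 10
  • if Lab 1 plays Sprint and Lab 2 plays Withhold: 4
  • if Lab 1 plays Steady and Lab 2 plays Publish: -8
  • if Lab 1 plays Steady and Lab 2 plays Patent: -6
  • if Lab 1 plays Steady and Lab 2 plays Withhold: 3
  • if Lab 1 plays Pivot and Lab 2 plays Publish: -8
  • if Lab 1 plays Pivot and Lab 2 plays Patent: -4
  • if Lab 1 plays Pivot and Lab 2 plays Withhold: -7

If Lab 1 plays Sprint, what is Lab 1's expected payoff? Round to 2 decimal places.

6.40

Take the expectation over Lab 2's research lead, weighting each type's action by its prior probability.
E[Sprint] = 0.4·10 + 0.3·4 + 0.3·4 = 4 + 1.2 + 1.2 = 6.4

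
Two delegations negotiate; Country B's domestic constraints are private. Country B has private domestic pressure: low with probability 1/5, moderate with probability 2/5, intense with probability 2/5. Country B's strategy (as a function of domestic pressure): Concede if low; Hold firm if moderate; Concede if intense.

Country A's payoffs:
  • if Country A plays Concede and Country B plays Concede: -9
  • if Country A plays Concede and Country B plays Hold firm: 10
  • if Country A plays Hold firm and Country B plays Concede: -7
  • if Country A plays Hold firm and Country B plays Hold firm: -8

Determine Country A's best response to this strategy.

Concede

Compute Country A's expected payoff for each action, taking the expectation over Country B's type.
E[Concede] = 1/5·(-9) + 2/5·(10) + 2/5·(-9) = -7/5
E[Hold firm] = 1/5·(-7) + 2/5·(-8) + 2/5·(-7) = -37/5
Best response: Concede (-7/5 is the largest).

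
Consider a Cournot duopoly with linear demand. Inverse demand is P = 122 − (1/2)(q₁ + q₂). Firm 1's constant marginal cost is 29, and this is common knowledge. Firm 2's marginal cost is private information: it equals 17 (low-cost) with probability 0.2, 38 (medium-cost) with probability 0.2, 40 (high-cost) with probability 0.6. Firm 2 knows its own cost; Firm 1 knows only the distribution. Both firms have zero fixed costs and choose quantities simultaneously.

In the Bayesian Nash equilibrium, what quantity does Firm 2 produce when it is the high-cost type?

49

Firm 2 with cost c maximizes (122 − (1/2)(q₁+q₂) − c)·q₂, giving q₂(c) = (122 − c − (1/2)q₁).
E[c₂] = 0.2·17 + 0.2·38 + 0.6·40 = 35
Firm 1's FOC against E[q₂] yields q₁ = (122 − 2·29 + E[c₂])/(3/2) = (122 − 58 + 35)/(3/2) = 66.
q₂(high-cost) = (122 − 40 − (1/2)·66) = 49.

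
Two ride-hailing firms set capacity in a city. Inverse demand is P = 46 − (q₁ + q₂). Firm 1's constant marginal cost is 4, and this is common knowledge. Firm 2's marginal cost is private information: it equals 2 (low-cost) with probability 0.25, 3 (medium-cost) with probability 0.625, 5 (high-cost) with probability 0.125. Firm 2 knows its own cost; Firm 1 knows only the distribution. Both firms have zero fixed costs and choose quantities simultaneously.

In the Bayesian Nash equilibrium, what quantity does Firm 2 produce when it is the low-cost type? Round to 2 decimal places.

Type-c best response for Firm 2: q₂(c) = (46 − c)/2 − q₁/2.
Firm 1 maximizes expected profit; its first-order condition is 46 − 2q₁ − E[q₂] − 4 = 0.
Substituting E[q₂] and solving: E[c₂] = 3, so q₁ = (46 − 2·4 + 3)/3 = 13.6667.
q₂(low-cost) = (46 − 2 − 13.6667)/2 = 15.1667.

15.17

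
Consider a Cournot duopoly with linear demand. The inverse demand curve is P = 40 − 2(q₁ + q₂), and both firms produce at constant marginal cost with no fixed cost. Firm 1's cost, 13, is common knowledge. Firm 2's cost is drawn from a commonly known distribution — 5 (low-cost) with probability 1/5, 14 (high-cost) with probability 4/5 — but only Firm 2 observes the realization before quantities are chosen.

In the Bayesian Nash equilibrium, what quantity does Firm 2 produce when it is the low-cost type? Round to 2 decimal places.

6.57

Each type of Firm 2 best-responds to q₁; Firm 1 best-responds to the expected q₂ over Firm 2's types.
Firm 2 with cost c maximizes (40 − 2(q₁+q₂) − c)·q₂, giving q₂(c) = (40 − c − 2q₁)/4.
E[c₂] = 1/5·5 + 4/5·14 = 12.2
Firm 1's FOC against E[q₂] yields q₁ = (40 − 2·13 + E[c₂])/6 = (40 − 26 + 12.2)/6 = 4.36667.
q₂(low-cost) = (40 − 5 − 2·4.36667)/4 = 6.56667.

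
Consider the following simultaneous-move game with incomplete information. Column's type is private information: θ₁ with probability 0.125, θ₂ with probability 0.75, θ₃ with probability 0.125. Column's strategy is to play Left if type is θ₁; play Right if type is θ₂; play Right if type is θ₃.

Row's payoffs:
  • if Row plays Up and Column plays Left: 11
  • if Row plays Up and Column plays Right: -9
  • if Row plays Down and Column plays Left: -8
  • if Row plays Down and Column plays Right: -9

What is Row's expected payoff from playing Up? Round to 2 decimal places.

-6.50

Take the expectation over Column's type, weighting each type's action by its prior probability.
E[Up] = 0.125·11 + 0.75·(-9) + 0.125·(-9) = 1.375 + (-6.75) + (-1.125) = -6.5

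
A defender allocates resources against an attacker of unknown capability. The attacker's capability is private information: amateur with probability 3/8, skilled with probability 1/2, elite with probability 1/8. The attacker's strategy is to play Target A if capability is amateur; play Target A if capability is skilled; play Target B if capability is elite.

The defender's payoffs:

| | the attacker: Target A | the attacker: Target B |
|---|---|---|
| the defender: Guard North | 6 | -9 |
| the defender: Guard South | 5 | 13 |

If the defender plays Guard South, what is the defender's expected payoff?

6

Take the expectation over the attacker's capability, weighting each type's action by its prior probability.
E[Guard South] = 3/8·5 + 1/2·5 + 1/8·13 = 15/8 + 5/2 + 13/8 = 6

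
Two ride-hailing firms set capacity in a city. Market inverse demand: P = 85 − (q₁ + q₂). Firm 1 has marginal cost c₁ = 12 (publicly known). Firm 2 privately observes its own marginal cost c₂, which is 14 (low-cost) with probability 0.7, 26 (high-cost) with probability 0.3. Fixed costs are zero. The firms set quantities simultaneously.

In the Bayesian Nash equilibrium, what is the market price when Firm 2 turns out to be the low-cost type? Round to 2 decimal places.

36.40

Type-c best response for Firm 2: q₂(c) = (85 − c)/2 − q₁/2.
Firm 1 maximizes expected profit; its first-order condition is 85 − 2q₁ − E[q₂] − 12 = 0.
Substituting E[q₂] and solving: E[c₂] = 17.6, so q₁ = (85 − 2·12 + 17.6)/3 = 26.2.
q₂(low-cost) = 22.4, so P = 85 − (26.2 + 22.4) = 36.4.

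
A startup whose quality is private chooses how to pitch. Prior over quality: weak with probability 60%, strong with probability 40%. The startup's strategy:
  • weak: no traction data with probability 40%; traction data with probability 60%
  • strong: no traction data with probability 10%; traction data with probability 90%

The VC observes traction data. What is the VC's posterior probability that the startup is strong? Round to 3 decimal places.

P(traction data) = 0.6·0.6 + 0.4·0.9 = 0.72
P(strong | traction data) = (0.4·0.9) / 0.72 = 0.36 / 0.72 = 0.5

0.500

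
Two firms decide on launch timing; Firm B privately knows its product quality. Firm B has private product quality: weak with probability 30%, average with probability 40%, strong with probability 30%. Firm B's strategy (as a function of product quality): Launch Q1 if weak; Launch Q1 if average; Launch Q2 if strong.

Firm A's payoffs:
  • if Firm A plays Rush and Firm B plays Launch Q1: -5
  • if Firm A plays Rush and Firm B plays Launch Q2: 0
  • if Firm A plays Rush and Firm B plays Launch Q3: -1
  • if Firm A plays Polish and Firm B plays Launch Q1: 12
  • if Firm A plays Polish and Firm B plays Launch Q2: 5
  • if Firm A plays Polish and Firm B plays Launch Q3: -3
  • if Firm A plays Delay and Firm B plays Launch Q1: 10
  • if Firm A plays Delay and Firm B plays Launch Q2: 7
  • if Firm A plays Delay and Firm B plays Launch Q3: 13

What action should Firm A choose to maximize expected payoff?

Polish

Compute Firm A's expected payoff for each action, taking the expectation over Firm B's type.
E[Rush] = 0.3·(-5) + 0.4·(-5) + 0.3·(0) = -3.5
E[Polish] = 0.3·(12) + 0.4·(12) + 0.3·(5) = 9.9
E[Delay] = 0.3·(10) + 0.4·(10) + 0.3·(7) = 9.1
Best response: Polish (9.9 is the largest).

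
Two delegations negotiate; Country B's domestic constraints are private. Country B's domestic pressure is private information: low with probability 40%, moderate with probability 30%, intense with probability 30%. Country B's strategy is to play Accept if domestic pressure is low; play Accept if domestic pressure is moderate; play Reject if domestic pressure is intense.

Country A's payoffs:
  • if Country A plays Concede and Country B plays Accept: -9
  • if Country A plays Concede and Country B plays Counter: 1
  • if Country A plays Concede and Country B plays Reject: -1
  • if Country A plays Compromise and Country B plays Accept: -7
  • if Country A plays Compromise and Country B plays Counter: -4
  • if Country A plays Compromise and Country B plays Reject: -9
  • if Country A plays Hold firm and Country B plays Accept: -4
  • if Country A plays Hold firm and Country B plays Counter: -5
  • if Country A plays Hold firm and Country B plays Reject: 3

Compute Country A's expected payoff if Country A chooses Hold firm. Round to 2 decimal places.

E[Hold firm] = 0.4·(-4) + 0.3·(-4) + 0.3·3 = (-1.6) + (-1.2) + 0.9 = -1.9

-1.90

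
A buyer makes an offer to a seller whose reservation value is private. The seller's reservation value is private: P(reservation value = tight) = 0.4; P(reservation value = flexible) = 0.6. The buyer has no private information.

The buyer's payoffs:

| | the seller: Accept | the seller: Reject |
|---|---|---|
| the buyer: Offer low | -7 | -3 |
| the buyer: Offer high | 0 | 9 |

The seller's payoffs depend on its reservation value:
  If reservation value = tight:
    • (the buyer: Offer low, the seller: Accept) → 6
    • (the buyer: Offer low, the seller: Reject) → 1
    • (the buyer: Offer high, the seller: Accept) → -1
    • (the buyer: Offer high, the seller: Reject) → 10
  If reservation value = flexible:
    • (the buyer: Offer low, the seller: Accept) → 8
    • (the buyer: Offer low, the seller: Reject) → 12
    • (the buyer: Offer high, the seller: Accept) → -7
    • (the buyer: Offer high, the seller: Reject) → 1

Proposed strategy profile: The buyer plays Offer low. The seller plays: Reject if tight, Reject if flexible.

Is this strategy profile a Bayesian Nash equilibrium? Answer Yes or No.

The buyer plays Offer low: E[Offer low] = 0.4·(-3) + 0.6·(-3) = -3; E[Offer high] = 9. Not best-responding. ✗
The seller (reservation value tight), facing Offer low: Accept gives 6, Reject gives 1. Proposed Reject is not best — profitable deviation exists. ✗
The seller (reservation value flexible), facing Offer low: Accept gives 8, Reject gives 12. Proposed Reject is best. ✓

No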